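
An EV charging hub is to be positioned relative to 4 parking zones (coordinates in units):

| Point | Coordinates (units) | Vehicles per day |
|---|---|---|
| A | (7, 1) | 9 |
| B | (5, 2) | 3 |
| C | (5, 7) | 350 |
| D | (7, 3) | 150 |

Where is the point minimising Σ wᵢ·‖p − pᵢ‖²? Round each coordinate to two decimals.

The minimiser of Σwᵢ‖p−pᵢ‖² is the weighted centroid p* = (Σwᵢpᵢ)/(Σwᵢ).
Σwᵢ = 512.
Σwᵢxᵢ = 9·7 + 3·5 + 350·5 + 150·7 = 2878.
Σwᵢyᵢ = 9·1 + 3·2 + 350·7 + 150·3 = 2915.
x* = 2878/512 = 5.62, y* = 2915/512 = 5.69.

(5.62, 5.69)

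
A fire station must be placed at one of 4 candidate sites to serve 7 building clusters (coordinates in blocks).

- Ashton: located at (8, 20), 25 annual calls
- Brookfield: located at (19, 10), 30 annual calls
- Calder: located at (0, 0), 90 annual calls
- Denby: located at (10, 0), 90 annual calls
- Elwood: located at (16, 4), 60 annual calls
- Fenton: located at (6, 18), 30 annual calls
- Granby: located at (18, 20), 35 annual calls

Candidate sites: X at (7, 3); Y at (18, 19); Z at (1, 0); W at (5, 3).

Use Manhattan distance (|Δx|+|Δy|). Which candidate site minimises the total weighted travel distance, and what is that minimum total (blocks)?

X, total 4520 blocks

Total weighted distance at each candidate:
  X (7, 3): total = 4520
  Y (18, 19): total = 7780
  Z (1, 0): total = 5540
  W (5, 3): total = 4820
Minimum is at X with total 4520 blocks.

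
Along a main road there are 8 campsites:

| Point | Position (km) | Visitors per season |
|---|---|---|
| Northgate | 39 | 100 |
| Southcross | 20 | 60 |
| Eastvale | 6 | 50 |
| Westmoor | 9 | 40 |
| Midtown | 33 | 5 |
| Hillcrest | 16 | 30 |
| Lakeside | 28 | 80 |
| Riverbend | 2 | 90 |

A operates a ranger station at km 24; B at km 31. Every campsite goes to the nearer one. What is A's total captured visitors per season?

The indifferent point is the midpoint (24+31)/2 = 27.5; campsites left of it (closer to A at 24) go to A, those right go to B.
  Riverbend at 2 (w=90) → A
  Eastvale at 6 (w=50) → A
  Westmoor at 9 (w=40) → A
  Hillcrest at 16 (w=30) → A
  Southcross at 20 (w=60) → A
  Lakeside at 28 (w=80) → B
  Midtown at 33 (w=5) → B
  Northgate at 39 (w=100) → B
A captures 270; B captures 185.

270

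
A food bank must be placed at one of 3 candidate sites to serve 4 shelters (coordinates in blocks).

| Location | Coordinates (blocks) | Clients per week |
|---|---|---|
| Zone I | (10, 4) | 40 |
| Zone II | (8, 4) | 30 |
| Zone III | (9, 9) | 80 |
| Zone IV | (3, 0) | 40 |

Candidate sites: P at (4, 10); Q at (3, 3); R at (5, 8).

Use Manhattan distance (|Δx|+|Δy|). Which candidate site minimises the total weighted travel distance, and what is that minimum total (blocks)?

R, total 1370 blocks

Total weighted distance at each candidate:
  P (4, 10): total = 1700
  Q (3, 3): total = 1580
  R (5, 8): total = 1370
Minimum is at R with total 1370 blocks.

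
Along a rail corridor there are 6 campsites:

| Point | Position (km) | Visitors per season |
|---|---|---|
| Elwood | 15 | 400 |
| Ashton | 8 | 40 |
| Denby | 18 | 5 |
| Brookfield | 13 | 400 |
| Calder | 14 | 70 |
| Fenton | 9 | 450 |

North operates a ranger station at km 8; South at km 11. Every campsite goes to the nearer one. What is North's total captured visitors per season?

The indifferent point is the midpoint (8+11)/2 = 9.5; campsites left of it (closer to North at 8) go to North, those right go to South.
  Ashton at 8 (w=40) → North
  Fenton at 9 (w=450) → North
  Brookfield at 13 (w=400) → South
  Calder at 14 (w=70) → South
  Elwood at 15 (w=400) → South
  Denby at 18 (w=5) → South
North captures 490; South captures 875.

490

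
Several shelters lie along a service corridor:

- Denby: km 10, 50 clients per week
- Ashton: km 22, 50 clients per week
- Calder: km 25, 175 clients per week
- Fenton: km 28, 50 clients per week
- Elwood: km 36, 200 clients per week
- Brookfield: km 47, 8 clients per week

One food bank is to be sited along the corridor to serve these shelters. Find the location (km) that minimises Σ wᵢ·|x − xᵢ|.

For a sum of weighted absolute distances on a line, the optimum is the weighted median (not the mean). Total weight W = 533; half-weight = 266.5.
Sort by position and accumulate weight:
  km 10 (Denby, w=50) → cum 50
  km 22 (Ashton, w=50) → cum 100
  km 25 (Calder, w=175) → cum 275  ≥ 266.5 → median here
  km 28 (Fenton, w=50) → cum 325
  km 36 (Elwood, w=200) → cum 525
  km 47 (Brookfield, w=8) → cum 533
Optimal location: km 25.

x = 25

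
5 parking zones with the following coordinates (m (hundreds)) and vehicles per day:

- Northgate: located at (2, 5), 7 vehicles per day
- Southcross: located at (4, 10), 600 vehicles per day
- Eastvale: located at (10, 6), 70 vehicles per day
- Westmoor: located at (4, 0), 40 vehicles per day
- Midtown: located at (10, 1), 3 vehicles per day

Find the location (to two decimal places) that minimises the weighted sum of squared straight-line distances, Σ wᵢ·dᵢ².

The minimiser of Σwᵢ‖p−pᵢ‖² is the weighted centroid p* = (Σwᵢpᵢ)/(Σwᵢ).
Σwᵢ = 720.
Σwᵢxᵢ = 7·2 + 600·4 + 70·10 + 40·4 + 3·10 = 3304.
Σwᵢyᵢ = 7·5 + 600·10 + 70·6 + 40·0 + 3·1 = 6458.
x* = 3304/720 = 4.59, y* = 6458/720 = 8.97.

(4.59, 8.97)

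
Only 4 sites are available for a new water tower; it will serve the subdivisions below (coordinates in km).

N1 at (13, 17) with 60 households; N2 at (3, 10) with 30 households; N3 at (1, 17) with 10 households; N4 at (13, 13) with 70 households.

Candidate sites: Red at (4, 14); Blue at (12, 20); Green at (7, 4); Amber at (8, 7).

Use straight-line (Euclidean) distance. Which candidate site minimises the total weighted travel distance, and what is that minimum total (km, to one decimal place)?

Total weighted distance at each candidate:
  Red (4, 14): total = 1369.2
  Blue (12, 20): total = 1202.3
  Green (7, 4): total = 1975.7
  Amber (8, 7): total = 1514.5
Minimum is at Blue with total 1202.3 km.

Blue, total 1202.3 km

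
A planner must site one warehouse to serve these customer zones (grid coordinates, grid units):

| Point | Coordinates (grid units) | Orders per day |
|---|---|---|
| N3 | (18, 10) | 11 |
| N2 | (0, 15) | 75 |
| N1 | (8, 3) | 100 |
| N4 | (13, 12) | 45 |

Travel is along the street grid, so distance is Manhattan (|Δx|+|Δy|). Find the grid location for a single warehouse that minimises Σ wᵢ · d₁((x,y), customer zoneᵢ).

(8, 12)

Manhattan distance separates: Σwᵢ(|x−xᵢ|+|y−yᵢ|) = Σwᵢ|x−xᵢ| + Σwᵢ|y−yᵢ|, so x and y are optimised independently as 1-D weighted medians.
Total weight W = 231; half = 115.5.
x-coordinate, sorted with cumulative weight:
  x=0 (N2, w=75) cum 75
  x=8 (N1, w=100) cum 175  ← median
  x=13 (N4, w=45) cum 220
  x=18 (N3, w=11) cum 231
⇒ x* = 8
y-coordinate, sorted with cumulative weight:
  y=3 (N1, w=100) cum 100
  y=10 (N3, w=11) cum 111
  y=12 (N4, w=45) cum 156  ← median
  y=15 (N2, w=75) cum 231
⇒ y* = 12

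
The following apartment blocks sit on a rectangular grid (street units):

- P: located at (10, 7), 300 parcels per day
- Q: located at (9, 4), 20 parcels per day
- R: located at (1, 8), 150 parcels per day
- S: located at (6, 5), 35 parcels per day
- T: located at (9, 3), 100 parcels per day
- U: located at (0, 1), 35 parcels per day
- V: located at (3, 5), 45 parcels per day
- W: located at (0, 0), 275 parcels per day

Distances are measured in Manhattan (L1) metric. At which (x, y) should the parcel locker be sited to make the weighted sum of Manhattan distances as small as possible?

(3, 5)

Manhattan distance separates: Σwᵢ(|x−xᵢ|+|y−yᵢ|) = Σwᵢ|x−xᵢ| + Σwᵢ|y−yᵢ|, so x and y are optimised independently as 1-D weighted medians.
Total weight W = 960; half = 480.
x-coordinate, sorted with cumulative weight:
  x=0 (U, w=35) cum 35
  x=0 (W, w=275) cum 310
  x=1 (R, w=150) cum 460
  x=3 (V, w=45) cum 505  ← median
  x=6 (S, w=35) cum 540
  x=9 (Q, w=20) cum 560
  x=9 (T, w=100) cum 660
  x=10 (P, w=300) cum 960
⇒ x* = 3
y-coordinate, sorted with cumulative weight:
  y=0 (W, w=275) cum 275
  y=1 (U, w=35) cum 310
  y=3 (T, w=100) cum 410
  y=4 (Q, w=20) cum 430
  y=5 (S, w=35) cum 465
  y=5 (V, w=45) cum 510  ← median
  y=7 (P, w=300) cum 810
  y=8 (R, w=150) cum 960
⇒ y* = 5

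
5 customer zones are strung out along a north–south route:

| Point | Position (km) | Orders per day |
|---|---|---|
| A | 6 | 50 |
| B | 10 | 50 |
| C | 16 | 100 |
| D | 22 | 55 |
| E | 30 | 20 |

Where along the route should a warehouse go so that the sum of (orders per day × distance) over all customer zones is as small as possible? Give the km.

x = 16

For a sum of weighted absolute distances on a line, the optimum is the weighted median (not the mean). Total weight W = 275; half-weight = 137.5.
Sort by position and accumulate weight:
  km 6 (A, w=50) → cum 50
  km 10 (B, w=50) → cum 100
  km 16 (C, w=100) → cum 200  ≥ 137.5 → median here
  km 22 (D, w=55) → cum 255
  km 30 (E, w=20) → cum 275
Optimal location: km 16.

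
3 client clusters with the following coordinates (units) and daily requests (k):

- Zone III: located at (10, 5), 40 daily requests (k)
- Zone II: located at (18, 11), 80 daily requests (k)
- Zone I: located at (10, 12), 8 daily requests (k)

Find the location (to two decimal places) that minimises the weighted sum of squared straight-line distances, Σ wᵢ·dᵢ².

(15.00, 9.19)

The minimiser of Σwᵢ‖p−pᵢ‖² is the weighted centroid p* = (Σwᵢpᵢ)/(Σwᵢ).
Σwᵢ = 128.
Σwᵢxᵢ = 40·10 + 80·18 + 8·10 = 1920.
Σwᵢyᵢ = 40·5 + 80·11 + 8·12 = 1176.
x* = 1920/128 = 15.00, y* = 1176/128 = 9.19.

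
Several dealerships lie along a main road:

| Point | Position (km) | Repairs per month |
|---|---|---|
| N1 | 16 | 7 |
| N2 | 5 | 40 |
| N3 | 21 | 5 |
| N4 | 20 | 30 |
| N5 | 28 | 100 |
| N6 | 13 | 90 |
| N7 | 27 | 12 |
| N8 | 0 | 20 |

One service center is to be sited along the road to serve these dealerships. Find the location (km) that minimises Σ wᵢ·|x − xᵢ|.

For a sum of weighted absolute distances on a line, the optimum is the weighted median (not the mean). Total weight W = 304; half-weight = 152.
Sort by position and accumulate weight:
  km 0 (N8, w=20) → cum 20
  km 5 (N2, w=40) → cum 60
  km 13 (N6, w=90) → cum 150
  km 16 (N1, w=7) → cum 157  ≥ 152 → median here
  km 20 (N4, w=30) → cum 187
  km 21 (N3, w=5) → cum 192
  km 27 (N7, w=12) → cum 204
  km 28 (N5, w=100) → cum 304
Optimal location: km 16.

x = 16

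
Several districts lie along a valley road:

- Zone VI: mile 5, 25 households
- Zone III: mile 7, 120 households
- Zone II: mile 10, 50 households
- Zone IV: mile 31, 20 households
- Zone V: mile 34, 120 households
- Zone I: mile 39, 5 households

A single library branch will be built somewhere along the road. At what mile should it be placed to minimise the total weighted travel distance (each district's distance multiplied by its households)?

For a sum of weighted absolute distances on a line, the optimum is the weighted median (not the mean). Total weight W = 340; half-weight = 170.
Sort by position and accumulate weight:
  mile 5 (Zone VI, w=25) → cum 25
  mile 7 (Zone III, w=120) → cum 145
  mile 10 (Zone II, w=50) → cum 195  ≥ 170 → median here
  mile 31 (Zone IV, w=20) → cum 215
  mile 34 (Zone V, w=120) → cum 335
  mile 39 (Zone I, w=5) → cum 340
Optimal location: mile 10.

x = 10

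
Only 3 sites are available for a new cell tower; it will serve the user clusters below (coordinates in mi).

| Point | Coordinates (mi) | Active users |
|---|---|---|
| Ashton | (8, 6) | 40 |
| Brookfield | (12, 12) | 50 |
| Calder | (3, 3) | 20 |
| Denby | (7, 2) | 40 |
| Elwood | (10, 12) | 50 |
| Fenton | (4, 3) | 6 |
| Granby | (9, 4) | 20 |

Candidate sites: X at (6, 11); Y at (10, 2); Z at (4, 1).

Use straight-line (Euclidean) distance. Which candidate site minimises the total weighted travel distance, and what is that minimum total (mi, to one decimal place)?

X, total 1460.6 mi

Total weighted distance at each candidate:
  X (6, 11): total = 1460.6
  Y (10, 2): total = 1531.4
  Z (4, 1): total = 1862.5
Minimum is at X with total 1460.6 mi.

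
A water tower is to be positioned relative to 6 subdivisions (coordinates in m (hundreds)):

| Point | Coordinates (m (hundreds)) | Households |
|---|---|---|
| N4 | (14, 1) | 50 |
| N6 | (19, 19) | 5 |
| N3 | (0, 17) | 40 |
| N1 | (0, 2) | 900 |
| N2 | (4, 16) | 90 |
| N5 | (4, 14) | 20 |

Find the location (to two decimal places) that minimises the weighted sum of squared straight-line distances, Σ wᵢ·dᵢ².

(1.12, 3.93)

The minimiser of Σwᵢ‖p−pᵢ‖² is the weighted centroid p* = (Σwᵢpᵢ)/(Σwᵢ).
Σwᵢ = 1105.
Σwᵢxᵢ = 50·14 + 5·19 + 40·0 + 900·0 + 90·4 + 20·4 = 1235.
Σwᵢyᵢ = 50·1 + 5·19 + 40·17 + 900·2 + 90·16 + 20·14 = 4345.
x* = 1235/1105 = 1.12, y* = 4345/1105 = 3.93.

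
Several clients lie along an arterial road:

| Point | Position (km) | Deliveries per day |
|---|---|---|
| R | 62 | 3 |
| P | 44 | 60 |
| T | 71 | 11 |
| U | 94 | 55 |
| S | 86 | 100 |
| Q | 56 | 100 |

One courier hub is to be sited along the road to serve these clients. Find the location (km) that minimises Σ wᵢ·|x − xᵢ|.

x = 71

For a sum of weighted absolute distances on a line, the optimum is the weighted median (not the mean). Total weight W = 329; half-weight = 164.5.
Sort by position and accumulate weight:
  km 44 (P, w=60) → cum 60
  km 56 (Q, w=100) → cum 160
  km 62 (R, w=3) → cum 163
  km 71 (T, w=11) → cum 174  ≥ 164.5 → median here
  km 86 (S, w=100) → cum 274
  km 94 (U, w=55) → cum 329
Optimal location: km 71.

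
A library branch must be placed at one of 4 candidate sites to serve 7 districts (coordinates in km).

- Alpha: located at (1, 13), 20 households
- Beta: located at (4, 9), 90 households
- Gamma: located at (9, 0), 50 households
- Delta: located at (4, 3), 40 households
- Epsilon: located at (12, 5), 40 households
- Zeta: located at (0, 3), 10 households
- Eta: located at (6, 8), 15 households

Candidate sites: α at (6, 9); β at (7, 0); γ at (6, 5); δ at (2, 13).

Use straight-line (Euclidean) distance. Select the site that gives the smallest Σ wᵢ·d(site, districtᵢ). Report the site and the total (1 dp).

Total weighted distance at each candidate:
  α (6, 9): total = 1423.7
  β (7, 0): total = 1889.8
  γ (6, 5): total = 1344.1
  δ (2, 13): total = 2278.9
Minimum is at γ with total 1344.1 km.

γ, total 1344.1 km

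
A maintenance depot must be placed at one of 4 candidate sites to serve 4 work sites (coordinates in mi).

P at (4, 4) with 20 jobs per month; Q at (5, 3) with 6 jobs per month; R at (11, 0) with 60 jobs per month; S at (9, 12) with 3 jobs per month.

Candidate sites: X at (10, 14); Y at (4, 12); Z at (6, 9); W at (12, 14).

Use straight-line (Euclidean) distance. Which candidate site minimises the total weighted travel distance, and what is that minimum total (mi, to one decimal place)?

Total weighted distance at each candidate:
  X (10, 14): total = 1154.6
  Y (4, 12): total = 1062.9
  Z (6, 9): total = 774.7
  W (12, 14): total = 1187.3
Minimum is at Z with total 774.7 mi.

Z, total 774.7 mi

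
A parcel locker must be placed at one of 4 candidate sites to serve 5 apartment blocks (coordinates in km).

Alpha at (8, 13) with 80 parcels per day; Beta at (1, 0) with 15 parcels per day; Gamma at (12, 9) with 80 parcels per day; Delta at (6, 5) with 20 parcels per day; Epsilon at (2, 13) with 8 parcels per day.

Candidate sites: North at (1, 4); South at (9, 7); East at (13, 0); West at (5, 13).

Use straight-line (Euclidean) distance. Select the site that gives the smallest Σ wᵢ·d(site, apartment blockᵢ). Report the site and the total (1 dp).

Total weighted distance at each candidate:
  North (1, 4): total = 2113.2
  South (9, 7): total = 1080.4
  East (13, 0): total = 2327.0
  West (5, 13): total = 1274.2
Minimum is at South with total 1080.4 km.

South, total 1080.4 km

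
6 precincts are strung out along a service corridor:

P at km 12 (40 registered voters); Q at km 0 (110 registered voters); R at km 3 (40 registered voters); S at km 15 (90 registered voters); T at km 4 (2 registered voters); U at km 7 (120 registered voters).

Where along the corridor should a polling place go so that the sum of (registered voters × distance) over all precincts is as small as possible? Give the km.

For a sum of weighted absolute distances on a line, the optimum is the weighted median (not the mean). Total weight W = 402; half-weight = 201.
Sort by position and accumulate weight:
  km 0 (Q, w=110) → cum 110
  km 3 (R, w=40) → cum 150
  km 4 (T, w=2) → cum 152
  km 7 (U, w=120) → cum 272  ≥ 201 → median here
  km 12 (P, w=40) → cum 312
  km 15 (S, w=90) → cum 402
Optimal location: km 7.

x = 7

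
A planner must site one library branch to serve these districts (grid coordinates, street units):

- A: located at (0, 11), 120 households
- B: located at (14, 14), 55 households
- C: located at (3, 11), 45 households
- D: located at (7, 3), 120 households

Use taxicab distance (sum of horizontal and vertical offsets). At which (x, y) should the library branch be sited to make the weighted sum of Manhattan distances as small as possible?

(7, 11)

Manhattan distance separates: Σwᵢ(|x−xᵢ|+|y−yᵢ|) = Σwᵢ|x−xᵢ| + Σwᵢ|y−yᵢ|, so x and y are optimised independently as 1-D weighted medians.
Total weight W = 340; half = 170.
x-coordinate, sorted with cumulative weight:
  x=0 (A, w=120) cum 120
  x=3 (C, w=45) cum 165
  x=7 (D, w=120) cum 285  ← median
  x=14 (B, w=55) cum 340
⇒ x* = 7
y-coordinate, sorted with cumulative weight:
  y=3 (D, w=120) cum 120
  y=11 (A, w=120) cum 240  ← median
  y=11 (C, w=45) cum 285
  y=14 (B, w=55) cum 340
⇒ y* = 11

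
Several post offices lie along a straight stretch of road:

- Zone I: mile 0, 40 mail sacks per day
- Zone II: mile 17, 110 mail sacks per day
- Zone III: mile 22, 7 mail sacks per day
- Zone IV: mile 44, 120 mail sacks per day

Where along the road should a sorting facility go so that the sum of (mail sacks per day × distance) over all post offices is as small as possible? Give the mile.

For a sum of weighted absolute distances on a line, the optimum is the weighted median (not the mean). Total weight W = 277; half-weight = 138.5.
Sort by position and accumulate weight:
  mile 0 (Zone I, w=40) → cum 40
  mile 17 (Zone II, w=110) → cum 150  ≥ 138.5 → median here
  mile 22 (Zone III, w=7) → cum 157
  mile 44 (Zone IV, w=120) → cum 277
Optimal location: mile 17.

x = 17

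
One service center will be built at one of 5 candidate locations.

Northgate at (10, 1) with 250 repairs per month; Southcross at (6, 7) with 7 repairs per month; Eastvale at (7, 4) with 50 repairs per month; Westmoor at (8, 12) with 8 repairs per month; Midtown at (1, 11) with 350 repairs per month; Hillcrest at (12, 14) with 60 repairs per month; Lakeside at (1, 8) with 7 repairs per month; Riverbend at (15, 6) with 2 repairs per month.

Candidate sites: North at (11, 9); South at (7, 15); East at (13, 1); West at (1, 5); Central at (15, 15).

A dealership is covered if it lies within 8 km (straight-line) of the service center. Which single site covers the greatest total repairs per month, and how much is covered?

South, covering 418

Coverage radius r = 8 km; a point is covered iff (Δx)²+(Δy)² ≤ 8² = 64.
  North (11, 9): covers {Southcross, Eastvale, Westmoor, Hillcrest, Riverbend} → 127
  South (7, 15): covers {Westmoor, Midtown, Hillcrest} → 418
  East (13, 1): covers {Northgate, Eastvale, Riverbend} → 302
  West (1, 5): covers {Southcross, Eastvale, Midtown, Lakeside} → 414
  Central (15, 15): covers {Westmoor, Hillcrest} → 68
Maximum coverage at South: 418 repairs per month.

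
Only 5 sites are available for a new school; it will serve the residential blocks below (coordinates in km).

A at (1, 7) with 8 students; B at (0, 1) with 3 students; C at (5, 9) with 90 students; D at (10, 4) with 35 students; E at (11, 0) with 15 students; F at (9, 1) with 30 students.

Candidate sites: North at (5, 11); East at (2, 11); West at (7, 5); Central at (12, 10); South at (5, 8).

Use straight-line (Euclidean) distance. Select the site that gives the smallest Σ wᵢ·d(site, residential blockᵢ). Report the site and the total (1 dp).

South, total 764.8 km

Total weighted distance at each candidate:
  North (5, 11): total = 1070.9
  East (2, 11): total = 1339.5
  West (7, 5): total = 818.2
  Central (12, 10): total = 1429.3
  South (5, 8): total = 764.8
Minimum is at South with total 764.8 km.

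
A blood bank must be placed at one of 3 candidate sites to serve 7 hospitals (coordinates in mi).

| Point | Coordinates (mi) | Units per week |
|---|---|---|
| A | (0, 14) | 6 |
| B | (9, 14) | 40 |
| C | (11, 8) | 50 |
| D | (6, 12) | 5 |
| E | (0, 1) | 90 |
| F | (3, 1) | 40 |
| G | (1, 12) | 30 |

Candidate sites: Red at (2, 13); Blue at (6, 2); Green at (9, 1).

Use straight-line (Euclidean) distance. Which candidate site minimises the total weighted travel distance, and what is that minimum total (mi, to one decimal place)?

Blue, total 2025.1 mi

Total weighted distance at each candidate:
  Red (2, 13): total = 2450.6
  Blue (6, 2): total = 2025.1
  Green (9, 1): total = 2493.9
Minimum is at Blue with total 2025.1 mi.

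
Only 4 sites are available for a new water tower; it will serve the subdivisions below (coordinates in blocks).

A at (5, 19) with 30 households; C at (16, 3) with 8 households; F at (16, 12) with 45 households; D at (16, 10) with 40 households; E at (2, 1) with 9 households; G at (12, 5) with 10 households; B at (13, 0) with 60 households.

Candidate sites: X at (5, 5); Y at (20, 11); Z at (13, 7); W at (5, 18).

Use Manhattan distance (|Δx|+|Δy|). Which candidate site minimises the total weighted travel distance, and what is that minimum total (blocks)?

Total weighted distance at each candidate:
  X (5, 5): total = 2887
  Y (20, 11): total = 2683
  Z (13, 7): total = 1859
  W (5, 18): total = 3703
Minimum is at Z with total 1859 blocks.

Z, total 1859 blocks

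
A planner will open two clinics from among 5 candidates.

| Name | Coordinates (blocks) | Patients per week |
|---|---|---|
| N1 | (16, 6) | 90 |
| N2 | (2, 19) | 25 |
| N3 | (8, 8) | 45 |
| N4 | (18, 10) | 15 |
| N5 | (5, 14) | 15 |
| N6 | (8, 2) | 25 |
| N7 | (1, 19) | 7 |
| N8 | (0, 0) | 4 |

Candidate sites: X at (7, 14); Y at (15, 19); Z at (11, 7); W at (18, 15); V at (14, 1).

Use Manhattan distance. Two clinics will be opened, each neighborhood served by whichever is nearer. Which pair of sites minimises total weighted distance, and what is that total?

Evaluate every pair (each demand assigned to the nearer of the two):
  {X, Z}: total = 1499
  {X, V}: total = 1732
  {Y, Z}: total = 1760
  {Z, W}: total = 1909
  {Z, V}: total = 1979
  {X, W}: total = 2146
  {Y, V}: total = 2278
  {W, V}: total = 2382
  {X, Y}: total = 2521
  {Y, W}: total = 3170
Best pair: {X, Z} with total 1499.

{X, Z}, total 1499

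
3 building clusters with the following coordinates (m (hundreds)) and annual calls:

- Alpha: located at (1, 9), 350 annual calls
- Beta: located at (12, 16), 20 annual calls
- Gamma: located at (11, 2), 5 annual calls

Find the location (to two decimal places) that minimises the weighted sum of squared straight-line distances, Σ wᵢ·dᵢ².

(1.72, 9.28)

The minimiser of Σwᵢ‖p−pᵢ‖² is the weighted centroid p* = (Σwᵢpᵢ)/(Σwᵢ).
Σwᵢ = 375.
Σwᵢxᵢ = 350·1 + 20·12 + 5·11 = 645.
Σwᵢyᵢ = 350·9 + 20·16 + 5·2 = 3480.
x* = 645/375 = 1.72, y* = 3480/375 = 9.28.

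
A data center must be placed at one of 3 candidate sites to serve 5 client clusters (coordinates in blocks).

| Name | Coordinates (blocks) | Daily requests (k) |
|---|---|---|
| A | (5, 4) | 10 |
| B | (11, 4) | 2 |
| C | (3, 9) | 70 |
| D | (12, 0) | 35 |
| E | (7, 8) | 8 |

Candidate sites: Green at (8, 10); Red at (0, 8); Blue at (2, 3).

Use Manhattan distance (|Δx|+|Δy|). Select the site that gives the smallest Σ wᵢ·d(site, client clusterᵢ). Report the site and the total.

Total weighted distance at each candidate:
  Green (8, 10): total = 1042
  Red (0, 8): total = 1156
  Blue (2, 3): total = 1085
Minimum is at Green with total 1042 blocks.

Green, total 1042 blocks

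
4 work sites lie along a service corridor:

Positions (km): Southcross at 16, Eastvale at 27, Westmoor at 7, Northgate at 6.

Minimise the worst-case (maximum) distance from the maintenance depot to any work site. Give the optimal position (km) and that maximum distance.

location 16.5, max distance 10.5

The 1-center on a line is the midpoint of the two extreme points: leftmost at 6, rightmost at 27.
Optimal location = (6 + 27)/2 = 16.5; maximum distance = (27 − 6)/2 = 10.5.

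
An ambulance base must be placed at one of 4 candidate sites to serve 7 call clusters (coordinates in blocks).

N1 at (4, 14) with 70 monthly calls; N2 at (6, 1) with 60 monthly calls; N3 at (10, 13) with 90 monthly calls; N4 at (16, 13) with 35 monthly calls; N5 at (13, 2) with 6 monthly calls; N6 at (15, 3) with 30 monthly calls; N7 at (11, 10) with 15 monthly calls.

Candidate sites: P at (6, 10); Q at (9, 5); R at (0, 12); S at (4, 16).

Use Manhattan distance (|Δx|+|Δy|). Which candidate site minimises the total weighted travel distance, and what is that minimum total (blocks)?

P, total 2690 blocks

Total weighted distance at each candidate:
  P (6, 10): total = 2690
  Q (9, 5): total = 3122
  R (0, 12): total = 4078
  S (4, 16): total = 3548
Minimum is at P with total 2690 blocks.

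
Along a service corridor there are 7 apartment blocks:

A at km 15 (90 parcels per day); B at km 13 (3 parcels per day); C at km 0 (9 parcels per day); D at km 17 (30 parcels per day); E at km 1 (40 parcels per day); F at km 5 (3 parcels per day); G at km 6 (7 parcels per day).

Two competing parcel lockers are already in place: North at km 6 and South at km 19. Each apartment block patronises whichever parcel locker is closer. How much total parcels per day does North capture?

The indifferent point is the midpoint (6+19)/2 = 12.5; apartment blocks left of it (closer to North at 6) go to North, those right go to South.
  C at 0 (w=9) → North
  E at 1 (w=40) → North
  F at 5 (w=3) → North
  G at 6 (w=7) → North
  B at 13 (w=3) → South
  A at 15 (w=90) → South
  D at 17 (w=30) → South
North captures 59; South captures 123.

59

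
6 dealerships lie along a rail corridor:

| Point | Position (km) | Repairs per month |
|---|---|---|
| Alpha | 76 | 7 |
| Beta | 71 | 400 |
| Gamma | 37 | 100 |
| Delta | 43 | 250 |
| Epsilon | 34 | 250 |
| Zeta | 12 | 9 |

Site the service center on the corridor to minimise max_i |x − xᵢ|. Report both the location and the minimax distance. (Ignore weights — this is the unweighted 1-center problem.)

location 44, max distance 32

The 1-center on a line is the midpoint of the two extreme points: leftmost at 12, rightmost at 76.
Optimal location = (12 + 76)/2 = 44; maximum distance = (76 − 12)/2 = 32.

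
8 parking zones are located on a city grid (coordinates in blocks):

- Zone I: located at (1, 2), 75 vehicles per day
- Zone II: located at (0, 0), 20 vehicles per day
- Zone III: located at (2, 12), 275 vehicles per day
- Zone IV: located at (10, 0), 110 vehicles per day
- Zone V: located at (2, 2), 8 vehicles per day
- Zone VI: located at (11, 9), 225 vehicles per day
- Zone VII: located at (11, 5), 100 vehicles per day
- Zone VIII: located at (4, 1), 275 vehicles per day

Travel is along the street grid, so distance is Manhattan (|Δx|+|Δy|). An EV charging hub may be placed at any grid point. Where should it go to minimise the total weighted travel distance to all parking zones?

Manhattan distance separates: Σwᵢ(|x−xᵢ|+|y−yᵢ|) = Σwᵢ|x−xᵢ| + Σwᵢ|y−yᵢ|, so x and y are optimised independently as 1-D weighted medians.
Total weight W = 1088; half = 544.
x-coordinate, sorted with cumulative weight:
  x=0 (Zone II, w=20) cum 20
  x=1 (Zone I, w=75) cum 95
  x=2 (Zone III, w=275) cum 370
  x=2 (Zone V, w=8) cum 378
  x=4 (Zone VIII, w=275) cum 653  ← median
  x=10 (Zone IV, w=110) cum 763
  x=11 (Zone VI, w=225) cum 988
  x=11 (Zone VII, w=100) cum 1088
⇒ x* = 4
y-coordinate, sorted with cumulative weight:
  y=0 (Zone II, w=20) cum 20
  y=0 (Zone IV, w=110) cum 130
  y=1 (Zone VIII, w=275) cum 405
  y=2 (Zone I, w=75) cum 480
  y=2 (Zone V, w=8) cum 488
  y=5 (Zone VII, w=100) cum 588  ← median
  y=9 (Zone VI, w=225) cum 813
  y=12 (Zone III, w=275) cum 1088
⇒ y* = 5

(4, 5)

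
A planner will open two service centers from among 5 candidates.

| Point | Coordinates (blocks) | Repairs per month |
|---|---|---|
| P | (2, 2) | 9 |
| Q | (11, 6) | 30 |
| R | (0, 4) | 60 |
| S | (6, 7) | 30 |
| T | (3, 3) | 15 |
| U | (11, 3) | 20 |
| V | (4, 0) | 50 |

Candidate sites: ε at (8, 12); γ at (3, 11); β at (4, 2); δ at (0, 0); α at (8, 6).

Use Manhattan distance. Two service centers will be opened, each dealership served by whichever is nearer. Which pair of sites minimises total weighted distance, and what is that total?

Evaluate every pair (each demand assigned to the nearer of the two):
  {β, α}: total = 808
  {δ, α}: total = 866
  {β, δ}: total = 1088
  {ε, β}: total = 1148
  {γ, β}: total = 1208
  {ε, δ}: total = 1286
  {γ, δ}: total = 1446
  {ε, α}: total = 1610
  {γ, α}: total = 1610
  {ε, γ}: total = 2130
Best pair: {β, α} with total 808.

{β, α}, total 808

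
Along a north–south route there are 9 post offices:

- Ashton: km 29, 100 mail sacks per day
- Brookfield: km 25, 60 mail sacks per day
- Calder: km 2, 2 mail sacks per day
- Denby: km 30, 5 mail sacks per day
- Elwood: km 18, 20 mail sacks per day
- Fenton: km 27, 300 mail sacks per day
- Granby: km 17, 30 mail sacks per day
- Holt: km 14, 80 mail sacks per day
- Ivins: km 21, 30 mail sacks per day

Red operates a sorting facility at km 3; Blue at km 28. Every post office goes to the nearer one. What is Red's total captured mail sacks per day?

82

The indifferent point is the midpoint (3+28)/2 = 15.5; post offices left of it (closer to Red at 3) go to Red, those right go to Blue.
  Calder at 2 (w=2) → Red
  Holt at 14 (w=80) → Red
  Granby at 17 (w=30) → Blue
  Elwood at 18 (w=20) → Blue
  Ivins at 21 (w=30) → Blue
  Brookfield at 25 (w=60) → Blue
  Fenton at 27 (w=300) → Blue
  Ashton at 29 (w=100) → Blue
  Denby at 30 (w=5) → Blue
Red captures 82; Blue captures 545.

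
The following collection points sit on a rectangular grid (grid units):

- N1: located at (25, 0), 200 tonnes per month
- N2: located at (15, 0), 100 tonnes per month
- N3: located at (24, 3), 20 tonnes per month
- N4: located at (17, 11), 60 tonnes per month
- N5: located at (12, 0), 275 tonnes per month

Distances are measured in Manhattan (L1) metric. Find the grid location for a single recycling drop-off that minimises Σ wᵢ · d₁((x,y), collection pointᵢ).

(15, 0)

Manhattan distance separates: Σwᵢ(|x−xᵢ|+|y−yᵢ|) = Σwᵢ|x−xᵢ| + Σwᵢ|y−yᵢ|, so x and y are optimised independently as 1-D weighted medians.
Total weight W = 655; half = 327.5.
x-coordinate, sorted with cumulative weight:
  x=12 (N5, w=275) cum 275
  x=15 (N2, w=100) cum 375  ← median
  x=17 (N4, w=60) cum 435
  x=24 (N3, w=20) cum 455
  x=25 (N1, w=200) cum 655
⇒ x* = 15
y-coordinate, sorted with cumulative weight:
  y=0 (N1, w=200) cum 200
  y=0 (N2, w=100) cum 300
  y=0 (N5, w=275) cum 575  ← median
  y=3 (N3, w=20) cum 595
  y=11 (N4, w=60) cum 655
⇒ y* = 0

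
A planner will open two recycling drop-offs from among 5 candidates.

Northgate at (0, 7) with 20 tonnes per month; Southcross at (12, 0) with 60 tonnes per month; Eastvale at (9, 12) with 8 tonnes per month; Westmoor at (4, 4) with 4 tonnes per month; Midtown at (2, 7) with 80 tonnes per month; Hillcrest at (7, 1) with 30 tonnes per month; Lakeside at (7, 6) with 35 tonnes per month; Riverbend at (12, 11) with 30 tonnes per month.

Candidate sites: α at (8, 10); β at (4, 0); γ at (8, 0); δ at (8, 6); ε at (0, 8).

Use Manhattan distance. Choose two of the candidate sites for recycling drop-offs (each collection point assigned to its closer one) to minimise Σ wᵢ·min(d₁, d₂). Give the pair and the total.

Evaluate every pair (each demand assigned to the nearer of the two):
  {γ, ε}: total = 1391
  {γ, δ}: total = 1425
  {δ, ε}: total = 1425
  {α, γ}: total = 1621
  {β, δ}: total = 1717
  {β, ε}: total = 1745
  {α, δ}: total = 1753
  {α, ε}: total = 1781
  {α, β}: total = 1905
  {β, γ}: total = 2055
Best pair: {γ, ε} with total 1391.

{γ, ε}, total 1391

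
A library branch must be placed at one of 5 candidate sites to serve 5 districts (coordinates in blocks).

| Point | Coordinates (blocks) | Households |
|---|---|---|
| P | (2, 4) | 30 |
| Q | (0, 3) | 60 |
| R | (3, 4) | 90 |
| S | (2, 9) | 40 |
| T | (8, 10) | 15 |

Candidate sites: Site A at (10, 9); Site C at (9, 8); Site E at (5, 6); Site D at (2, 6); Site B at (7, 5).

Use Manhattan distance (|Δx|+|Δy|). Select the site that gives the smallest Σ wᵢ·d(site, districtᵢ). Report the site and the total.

Site D, total 900 blocks

Total weighted distance at each candidate:
  Site A (10, 9): total = 2795
  Site C (9, 8): total = 2435
  Site E (5, 6): total = 1335
  Site D (2, 6): total = 900
  Site B (7, 5): total = 1620
Minimum is at Site D with total 900 blocks.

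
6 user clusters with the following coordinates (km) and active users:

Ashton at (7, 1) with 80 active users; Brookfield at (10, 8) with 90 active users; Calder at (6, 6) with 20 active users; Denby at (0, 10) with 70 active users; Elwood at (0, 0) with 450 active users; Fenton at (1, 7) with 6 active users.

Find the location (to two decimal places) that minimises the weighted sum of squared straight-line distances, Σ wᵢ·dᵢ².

(2.22, 2.32)

The minimiser of Σwᵢ‖p−pᵢ‖² is the weighted centroid p* = (Σwᵢpᵢ)/(Σwᵢ).
Σwᵢ = 716.
Σwᵢxᵢ = 80·7 + 90·10 + 20·6 + 70·0 + 450·0 + 6·1 = 1586.
Σwᵢyᵢ = 80·1 + 90·8 + 20·6 + 70·10 + 450·0 + 6·7 = 1662.
x* = 1586/716 = 2.22, y* = 1662/716 = 2.32.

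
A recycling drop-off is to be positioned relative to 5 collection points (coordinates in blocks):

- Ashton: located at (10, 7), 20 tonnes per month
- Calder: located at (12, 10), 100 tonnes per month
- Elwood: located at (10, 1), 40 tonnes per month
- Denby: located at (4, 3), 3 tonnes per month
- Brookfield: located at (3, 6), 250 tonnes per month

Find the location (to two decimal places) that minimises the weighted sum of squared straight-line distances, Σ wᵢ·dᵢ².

The minimiser of Σwᵢ‖p−pᵢ‖² is the weighted centroid p* = (Σwᵢpᵢ)/(Σwᵢ).
Σwᵢ = 413.
Σwᵢxᵢ = 20·10 + 100·12 + 40·10 + 3·4 + 250·3 = 2562.
Σwᵢyᵢ = 20·7 + 100·10 + 40·1 + 3·3 + 250·6 = 2689.
x* = 2562/413 = 6.20, y* = 2689/413 = 6.51.

(6.20, 6.51)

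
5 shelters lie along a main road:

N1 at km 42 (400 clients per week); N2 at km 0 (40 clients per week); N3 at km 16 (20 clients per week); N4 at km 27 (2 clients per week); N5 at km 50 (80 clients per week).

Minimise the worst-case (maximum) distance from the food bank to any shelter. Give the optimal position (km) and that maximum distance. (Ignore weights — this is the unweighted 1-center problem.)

location 25, max distance 25

The 1-center on a line is the midpoint of the two extreme points: leftmost at 0, rightmost at 50.
Optimal location = (0 + 50)/2 = 25; maximum distance = (50 − 0)/2 = 25.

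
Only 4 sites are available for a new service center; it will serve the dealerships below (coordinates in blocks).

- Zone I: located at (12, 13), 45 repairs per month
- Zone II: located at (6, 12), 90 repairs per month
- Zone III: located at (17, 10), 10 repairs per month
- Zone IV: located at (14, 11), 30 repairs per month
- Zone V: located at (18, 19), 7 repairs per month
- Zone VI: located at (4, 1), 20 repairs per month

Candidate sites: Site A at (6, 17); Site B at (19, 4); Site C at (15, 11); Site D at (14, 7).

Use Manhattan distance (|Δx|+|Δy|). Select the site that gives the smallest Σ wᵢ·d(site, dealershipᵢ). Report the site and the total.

Total weighted distance at each candidate:
  Site A (6, 17): total = 1958
  Site B (19, 4): total = 3522
  Site C (15, 11): total = 1682
  Site D (14, 7): total = 2142
Minimum is at Site C with total 1682 blocks.

Site C, total 1682 blocks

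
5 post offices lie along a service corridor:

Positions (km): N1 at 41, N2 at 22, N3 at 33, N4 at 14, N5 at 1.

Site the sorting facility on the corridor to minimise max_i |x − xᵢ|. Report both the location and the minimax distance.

location 21, max distance 20

The 1-center on a line is the midpoint of the two extreme points: leftmost at 1, rightmost at 41.
Optimal location = (1 + 41)/2 = 21; maximum distance = (41 − 1)/2 = 20.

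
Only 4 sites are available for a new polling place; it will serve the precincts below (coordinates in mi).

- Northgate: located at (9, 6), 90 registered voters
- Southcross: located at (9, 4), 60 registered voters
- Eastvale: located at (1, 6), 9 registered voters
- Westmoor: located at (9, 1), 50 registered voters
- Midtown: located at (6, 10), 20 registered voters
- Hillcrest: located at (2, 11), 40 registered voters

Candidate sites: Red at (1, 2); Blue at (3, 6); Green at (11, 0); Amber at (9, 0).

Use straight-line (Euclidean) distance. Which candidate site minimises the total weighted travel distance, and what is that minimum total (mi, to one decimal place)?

Total weighted distance at each candidate:
  Red (1, 2): total = 2289.8
  Blue (3, 6): total = 1631.9
  Green (11, 0): total = 1846.4
  Amber (9, 0): total = 1650.3
Minimum is at Blue with total 1631.9 mi.

Blue, total 1631.9 mi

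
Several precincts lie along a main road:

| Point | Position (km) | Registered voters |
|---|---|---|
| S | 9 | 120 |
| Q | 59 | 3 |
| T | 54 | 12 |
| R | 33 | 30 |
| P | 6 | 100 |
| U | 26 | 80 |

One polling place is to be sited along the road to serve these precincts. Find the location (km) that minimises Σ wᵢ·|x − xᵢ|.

For a sum of weighted absolute distances on a line, the optimum is the weighted median (not the mean). Total weight W = 345; half-weight = 172.5.
Sort by position and accumulate weight:
  km 6 (P, w=100) → cum 100
  km 9 (S, w=120) → cum 220  ≥ 172.5 → median here
  km 26 (U, w=80) → cum 300
  km 33 (R, w=30) → cum 330
  km 54 (T, w=12) → cum 342
  km 59 (Q, w=3) → cum 345
Optimal location: km 9.

x = 9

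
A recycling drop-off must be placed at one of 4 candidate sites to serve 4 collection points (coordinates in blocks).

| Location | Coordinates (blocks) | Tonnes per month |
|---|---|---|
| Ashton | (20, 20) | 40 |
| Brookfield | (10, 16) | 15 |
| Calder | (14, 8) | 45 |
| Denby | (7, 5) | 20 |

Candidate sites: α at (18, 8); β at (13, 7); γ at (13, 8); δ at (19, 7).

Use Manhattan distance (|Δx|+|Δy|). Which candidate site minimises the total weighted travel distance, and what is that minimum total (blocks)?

Total weighted distance at each candidate:
  α (18, 8): total = 1260
  β (13, 7): total = 1230
  γ (13, 8): total = 1150
  δ (19, 7): total = 1380
Minimum is at γ with total 1150 blocks.

γ, total 1150 blocks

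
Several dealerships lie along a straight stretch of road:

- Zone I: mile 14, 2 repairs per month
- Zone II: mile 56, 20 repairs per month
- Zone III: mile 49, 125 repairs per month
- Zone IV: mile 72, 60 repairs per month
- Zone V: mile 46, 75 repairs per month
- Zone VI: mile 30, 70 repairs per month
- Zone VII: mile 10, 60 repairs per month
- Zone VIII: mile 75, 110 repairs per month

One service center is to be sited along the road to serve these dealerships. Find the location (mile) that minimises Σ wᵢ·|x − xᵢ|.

x = 49

For a sum of weighted absolute distances on a line, the optimum is the weighted median (not the mean). Total weight W = 522; half-weight = 261.
Sort by position and accumulate weight:
  mile 10 (Zone VII, w=60) → cum 60
  mile 14 (Zone I, w=2) → cum 62
  mile 30 (Zone VI, w=70) → cum 132
  mile 46 (Zone V, w=75) → cum 207
  mile 49 (Zone III, w=125) → cum 332  ≥ 261 → median here
  mile 56 (Zone II, w=20) → cum 352
  mile 72 (Zone IV, w=60) → cum 412
  mile 75 (Zone VIII, w=110) → cum 522
Optimal location: mile 49.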